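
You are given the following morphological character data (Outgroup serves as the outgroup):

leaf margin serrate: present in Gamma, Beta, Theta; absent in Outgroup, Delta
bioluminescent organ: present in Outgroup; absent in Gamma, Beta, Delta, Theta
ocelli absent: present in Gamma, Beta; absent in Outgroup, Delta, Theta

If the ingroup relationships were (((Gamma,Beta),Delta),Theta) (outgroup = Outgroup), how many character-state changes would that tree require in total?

4

Map each character onto (((Gamma,Beta),Delta),Theta) (rooted by Outgroup) and count the minimum state changes it requires (Fitch parsimony):
leaf margin serrate: 2; bioluminescent organ: 1; ocelli absent: 1.
Total tree length = 4.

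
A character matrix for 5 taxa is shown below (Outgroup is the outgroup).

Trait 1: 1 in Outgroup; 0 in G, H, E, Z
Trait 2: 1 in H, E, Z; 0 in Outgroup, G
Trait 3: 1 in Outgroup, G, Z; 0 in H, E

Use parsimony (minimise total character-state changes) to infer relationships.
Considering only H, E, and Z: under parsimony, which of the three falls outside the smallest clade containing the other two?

Z

Character polarity is set by the outgroup: the derived state is whichever differs from the outgroup's state, so for Trait 1, Trait 3 the derived state is '0', and for the remaining characters it is '1'.
All ingroup taxa share the derived state '0' for Trait 1; it defines the ingroup but does not resolve relationships within it.
Only E, H, and Z show the derived state '1' for Trait 2, supporting them as a clade.
Trait 3: derived state '0' in E and H only — synapomorphy for {E, H}.
Most parsimonious ingroup topology: (G,((H,E),Z)).
H and E share a more recent common ancestor with each other than either does with Z, so Z is the least closely related of the three.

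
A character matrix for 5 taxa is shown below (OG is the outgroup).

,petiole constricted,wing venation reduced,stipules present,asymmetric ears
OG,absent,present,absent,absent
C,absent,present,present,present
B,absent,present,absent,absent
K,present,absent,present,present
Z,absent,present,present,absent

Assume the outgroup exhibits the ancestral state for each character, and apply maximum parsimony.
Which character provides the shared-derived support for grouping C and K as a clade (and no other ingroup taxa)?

Character polarity is set by the outgroup: the derived state is whichever differs from the outgroup's state, so for wing venation reduced the derived state is 'absent', and for the remaining characters it is 'present'.
petiole constricted (derived state 'present') is unique to K (autapomorphy; uninformative for grouping).
wing venation reduced (derived state 'absent') is unique to K (autapomorphy; uninformative for grouping).
stipules present: derived state 'present' in C, K, and Z only — synapomorphy for {C, K, Z}.
Only C and K show the derived state 'present' for asymmetric ears, supporting them as a clade.
Most parsimonious ingroup topology: (((C,K),Z),B).
The clade {C, K} is supported by asymmetric ears: its derived state 'present' occurs in exactly those taxa and in no other taxon (including the outgroup).

asymmetric ears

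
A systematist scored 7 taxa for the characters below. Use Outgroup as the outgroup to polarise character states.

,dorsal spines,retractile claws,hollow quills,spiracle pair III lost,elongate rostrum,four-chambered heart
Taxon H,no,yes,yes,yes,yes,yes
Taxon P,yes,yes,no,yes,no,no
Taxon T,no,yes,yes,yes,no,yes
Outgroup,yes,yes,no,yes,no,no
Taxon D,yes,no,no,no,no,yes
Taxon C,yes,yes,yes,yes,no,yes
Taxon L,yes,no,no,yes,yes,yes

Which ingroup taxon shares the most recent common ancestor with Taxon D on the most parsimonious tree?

Character polarity is set by the outgroup: the derived state is whichever differs from the outgroup's state, so for dorsal spines, retractile claws, spiracle pair III lost the derived state is 'no', and for the remaining characters it is 'yes'.
Only Taxon H and Taxon T show the derived state 'no' for dorsal spines, supporting them as a clade.
retractile claws (derived state 'no') is shared by Taxon D and Taxon L — a synapomorphy uniting that clade.
hollow quills (derived state 'yes') is shared by Taxon C, Taxon H, and Taxon T — a synapomorphy uniting that clade.
spiracle pair III lost: derived state 'no' in Taxon D only — an autapomorphy, so it tells us nothing about relationships among taxa.
elongate rostrum groups Taxon H and Taxon L, which is incompatible with the clades supported by the remaining characters; treating it as convergent (homoplasy) costs fewer steps than any alternative tree.
four-chambered heart (derived state 'yes') is shared by Taxon C, Taxon D, Taxon H, Taxon L, and Taxon T — a synapomorphy uniting that clade.
Most parsimonious ingroup topology: (Taxon P,((Taxon L,Taxon D),((Taxon T,Taxon H),Taxon C))).
Taxon D and Taxon L form a cherry on this tree, so they are sister taxa.

Taxon L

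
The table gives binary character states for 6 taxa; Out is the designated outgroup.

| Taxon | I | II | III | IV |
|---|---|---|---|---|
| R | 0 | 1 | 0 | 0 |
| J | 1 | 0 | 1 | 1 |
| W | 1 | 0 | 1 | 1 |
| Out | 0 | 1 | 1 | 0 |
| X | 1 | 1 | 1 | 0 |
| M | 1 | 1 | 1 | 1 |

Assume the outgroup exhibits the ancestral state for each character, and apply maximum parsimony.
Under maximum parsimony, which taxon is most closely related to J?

Character polarity is set by the outgroup: the derived state is whichever differs from the outgroup's state, so for II, III the derived state is '0', and for the remaining characters it is '1'.
Only J, M, W, and X show the derived state '1' for I, supporting them as a clade.
II (derived state '0') is shared by J and W — a synapomorphy uniting that clade.
III (derived state '0') is unique to R (autapomorphy; uninformative for grouping).
IV (derived state '1') is shared by J, M, and W — a synapomorphy uniting that clade.
Most parsimonious ingroup topology: ((X,(M,(W,J))),R).
J and W form a cherry on this tree, so they are sister taxa.

W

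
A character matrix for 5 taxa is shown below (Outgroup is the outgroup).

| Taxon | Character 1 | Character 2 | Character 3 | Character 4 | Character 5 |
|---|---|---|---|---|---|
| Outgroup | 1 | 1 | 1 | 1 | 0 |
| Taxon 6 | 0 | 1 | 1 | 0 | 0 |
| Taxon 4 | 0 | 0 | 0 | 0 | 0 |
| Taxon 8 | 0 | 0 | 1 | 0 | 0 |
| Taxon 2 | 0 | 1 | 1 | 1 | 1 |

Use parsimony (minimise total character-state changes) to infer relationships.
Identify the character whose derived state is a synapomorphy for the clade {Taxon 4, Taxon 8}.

Character 2

Character polarity is set by the outgroup: the derived state is whichever differs from the outgroup's state, so for Character 1, Character 2, Character 3, Character 4 the derived state is '0', and for the remaining characters it is '1'.
All ingroup taxa share the derived state '0' for Character 1; it defines the ingroup but does not resolve relationships within it.
Character 2: derived state '0' in Taxon 4 and Taxon 8 only — synapomorphy for {Taxon 4, Taxon 8}.
Character 3: derived state '0' in Taxon 4 only — an autapomorphy, so it tells us nothing about relationships among taxa.
Character 4 (derived state '0') is shared by Taxon 4, Taxon 6, and Taxon 8 — a synapomorphy uniting that clade.
Character 5 (derived state '1') is unique to Taxon 2 (autapomorphy; uninformative for grouping).
Most parsimonious ingroup topology: ((Taxon 6,(Taxon 4,Taxon 8)),Taxon 2).
The clade {Taxon 4, Taxon 8} is supported by Character 2: its derived state '0' occurs in exactly those taxa and in no other taxon (including the outgroup).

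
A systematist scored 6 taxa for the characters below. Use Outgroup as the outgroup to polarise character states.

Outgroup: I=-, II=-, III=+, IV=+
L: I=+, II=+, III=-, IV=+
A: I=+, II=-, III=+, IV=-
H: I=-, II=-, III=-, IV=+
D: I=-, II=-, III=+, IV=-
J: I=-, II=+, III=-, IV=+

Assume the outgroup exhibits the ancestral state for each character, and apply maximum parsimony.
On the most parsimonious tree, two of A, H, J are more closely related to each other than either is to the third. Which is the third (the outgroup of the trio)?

A

Character polarity is set by the outgroup: the derived state is whichever differs from the outgroup's state, so for III, IV the derived state is '-', and for the remaining characters it is '+'.
I (state '+') occurs in A and L but conflicts with the nesting implied by the other characters — most parsimoniously interpreted as homoplasy.
II: derived state '+' in J and L only — synapomorphy for {J, L}.
Only H, J, and L show the derived state '-' for III, supporting them as a clade.
IV (derived state '-') is shared by A and D — a synapomorphy uniting that clade.
Most parsimonious ingroup topology: (((L,J),H),(A,D)).
H and J share a more recent common ancestor with each other than either does with A, so A is the least closely related of the three.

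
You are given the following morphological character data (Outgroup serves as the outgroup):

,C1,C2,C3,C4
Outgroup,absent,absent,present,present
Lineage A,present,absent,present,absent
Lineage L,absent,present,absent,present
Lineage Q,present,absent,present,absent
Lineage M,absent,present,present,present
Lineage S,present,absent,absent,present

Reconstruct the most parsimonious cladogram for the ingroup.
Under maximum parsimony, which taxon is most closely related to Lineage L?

Lineage M

Character polarity is set by the outgroup: the derived state is whichever differs from the outgroup's state, so for C3, C4 the derived state is 'absent', and for the remaining characters it is 'present'.
C1 (derived state 'present') is shared by Lineage A, Lineage Q, and Lineage S — a synapomorphy uniting that clade.
C2: derived state 'present' in Lineage L and Lineage M only — synapomorphy for {Lineage L, Lineage M}.
C3 (state 'absent') occurs in Lineage L and Lineage S but conflicts with the nesting implied by the other characters — most parsimoniously interpreted as homoplasy.
Only Lineage A and Lineage Q show the derived state 'absent' for C4, supporting them as a clade.
Most parsimonious ingroup topology: (((Lineage A,Lineage Q),Lineage S),(Lineage L,Lineage M)).
Lineage L and Lineage M form a cherry on this tree, so they are sister taxa.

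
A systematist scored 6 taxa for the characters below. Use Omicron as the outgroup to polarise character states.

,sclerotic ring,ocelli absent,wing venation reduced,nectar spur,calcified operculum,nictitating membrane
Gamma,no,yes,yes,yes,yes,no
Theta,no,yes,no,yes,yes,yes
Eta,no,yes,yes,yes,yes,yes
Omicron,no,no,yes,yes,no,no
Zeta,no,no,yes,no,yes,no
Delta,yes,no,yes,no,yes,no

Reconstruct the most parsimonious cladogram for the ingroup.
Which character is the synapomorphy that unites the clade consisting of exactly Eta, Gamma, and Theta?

ocelli absent

Character polarity is set by the outgroup: the derived state is whichever differs from the outgroup's state, so for wing venation reduced, nectar spur the derived state is 'no', and for the remaining characters it is 'yes'.
sclerotic ring: derived state 'yes' in Delta only — an autapomorphy, so it tells us nothing about relationships among taxa.
ocelli absent (derived state 'yes') is shared by Eta, Gamma, and Theta — a synapomorphy uniting that clade.
wing venation reduced (derived state 'no') is unique to Theta (autapomorphy; uninformative for grouping).
Only Delta and Zeta show the derived state 'no' for nectar spur, supporting them as a clade.
calcified operculum (derived state 'yes') is shared by all ingroup taxa — unites the whole ingroup.
nictitating membrane: derived state 'yes' in Eta and Theta only — synapomorphy for {Eta, Theta}.
Most parsimonious ingroup topology: (((Theta,Eta),Gamma),(Delta,Zeta)).
The clade {Eta, Gamma, Theta} is supported by ocelli absent: its derived state 'yes' occurs in exactly those taxa and in no other taxon (including the outgroup).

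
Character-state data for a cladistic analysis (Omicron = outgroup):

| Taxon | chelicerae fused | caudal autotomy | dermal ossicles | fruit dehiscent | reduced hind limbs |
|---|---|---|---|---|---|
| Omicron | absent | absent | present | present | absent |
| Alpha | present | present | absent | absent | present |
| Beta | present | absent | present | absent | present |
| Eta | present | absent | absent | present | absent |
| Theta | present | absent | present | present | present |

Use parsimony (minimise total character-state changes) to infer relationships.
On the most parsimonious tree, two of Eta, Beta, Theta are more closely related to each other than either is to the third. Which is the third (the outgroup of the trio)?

Character polarity is set by the outgroup: the derived state is whichever differs from the outgroup's state, so for dermal ossicles, fruit dehiscent the derived state is 'absent', and for the remaining characters it is 'present'.
All ingroup taxa share the derived state 'present' for chelicerae fused; it defines the ingroup but does not resolve relationships within it.
caudal autotomy: derived state 'present' in Alpha only — an autapomorphy, so it tells us nothing about relationships among taxa.
dermal ossicles groups Alpha and Eta, which is incompatible with the clades supported by the remaining characters; treating it as convergent (homoplasy) costs fewer steps than any alternative tree.
Only Alpha and Beta show the derived state 'absent' for fruit dehiscent, supporting them as a clade.
Only Alpha, Beta, and Theta show the derived state 'present' for reduced hind limbs, supporting them as a clade.
Most parsimonious ingroup topology: (((Alpha,Beta),Theta),Eta).
Beta and Theta share a more recent common ancestor with each other than either does with Eta, so Eta is the least closely related of the three.

Eta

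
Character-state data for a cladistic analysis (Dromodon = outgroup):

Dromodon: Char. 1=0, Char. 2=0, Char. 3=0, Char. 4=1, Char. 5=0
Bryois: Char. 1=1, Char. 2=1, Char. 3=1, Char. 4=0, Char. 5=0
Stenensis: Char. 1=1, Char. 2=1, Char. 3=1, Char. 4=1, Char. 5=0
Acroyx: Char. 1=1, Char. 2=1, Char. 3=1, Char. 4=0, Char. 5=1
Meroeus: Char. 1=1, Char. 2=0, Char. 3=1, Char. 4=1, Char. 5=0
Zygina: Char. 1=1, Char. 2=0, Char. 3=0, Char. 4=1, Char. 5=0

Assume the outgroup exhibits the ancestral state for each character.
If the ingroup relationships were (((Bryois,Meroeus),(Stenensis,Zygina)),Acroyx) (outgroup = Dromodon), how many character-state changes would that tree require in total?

Map each character onto (((Bryois,Meroeus),(Stenensis,Zygina)),Acroyx) (rooted by Dromodon) and count the minimum state changes it requires (Fitch parsimony):
Char. 1: 1; Char. 2: 3; Char. 3: 2; Char. 4: 2; Char. 5: 1.
Total tree length = 9.

9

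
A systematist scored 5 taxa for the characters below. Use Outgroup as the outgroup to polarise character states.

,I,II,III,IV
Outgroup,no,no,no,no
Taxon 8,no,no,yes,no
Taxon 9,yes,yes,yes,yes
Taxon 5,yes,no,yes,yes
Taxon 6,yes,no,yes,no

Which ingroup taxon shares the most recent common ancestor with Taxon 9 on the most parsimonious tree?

Taxon 5

The outgroup has state 'no' for every character, so 'yes' is the derived state throughout.
Only Taxon 5, Taxon 6, and Taxon 9 show the derived state 'yes' for I, supporting them as a clade.
II: derived state 'yes' in Taxon 9 only — an autapomorphy, so it tells us nothing about relationships among taxa.
All ingroup taxa share the derived state 'yes' for III; it defines the ingroup but does not resolve relationships within it.
IV: derived state 'yes' in Taxon 5 and Taxon 9 only — synapomorphy for {Taxon 5, Taxon 9}.
Most parsimonious ingroup topology: (Taxon 8,((Taxon 9,Taxon 5),Taxon 6)).
Taxon 9 and Taxon 5 form a cherry on this tree, so they are sister taxa.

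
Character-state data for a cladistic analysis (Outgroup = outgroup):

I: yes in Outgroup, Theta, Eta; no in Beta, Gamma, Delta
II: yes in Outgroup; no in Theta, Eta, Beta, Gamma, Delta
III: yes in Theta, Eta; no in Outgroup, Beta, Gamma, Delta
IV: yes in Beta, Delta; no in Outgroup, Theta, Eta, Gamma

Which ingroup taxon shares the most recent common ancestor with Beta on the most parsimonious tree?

Character polarity is set by the outgroup: the derived state is whichever differs from the outgroup's state, so for I, II the derived state is 'no', and for the remaining characters it is 'yes'.
Only Beta, Delta, and Gamma show the derived state 'no' for I, supporting them as a clade.
II (derived state 'no') is shared by all ingroup taxa — unites the whole ingroup.
Only Eta and Theta show the derived state 'yes' for III, supporting them as a clade.
Only Beta and Delta show the derived state 'yes' for IV, supporting them as a clade.
Most parsimonious ingroup topology: ((Theta,Eta),((Beta,Delta),Gamma)).
Beta and Delta form a cherry on this tree, so they are sister taxa.

Delta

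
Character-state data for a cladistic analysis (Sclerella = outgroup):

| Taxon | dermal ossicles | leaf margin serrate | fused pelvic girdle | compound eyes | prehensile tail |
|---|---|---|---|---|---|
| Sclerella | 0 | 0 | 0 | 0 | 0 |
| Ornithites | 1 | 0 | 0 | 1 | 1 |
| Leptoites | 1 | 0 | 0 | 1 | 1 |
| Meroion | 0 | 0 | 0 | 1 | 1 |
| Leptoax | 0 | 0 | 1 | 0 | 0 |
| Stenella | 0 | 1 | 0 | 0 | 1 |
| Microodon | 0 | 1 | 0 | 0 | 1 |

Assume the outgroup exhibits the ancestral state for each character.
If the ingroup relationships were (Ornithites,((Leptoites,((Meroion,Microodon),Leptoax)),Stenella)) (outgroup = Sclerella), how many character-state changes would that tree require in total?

10

Map each character onto (Ornithites,((Leptoites,((Meroion,Microodon),Leptoax)),Stenella)) (rooted by Sclerella) and count the minimum state changes it requires (Fitch parsimony):
dermal ossicles: 2; leaf margin serrate: 2; fused pelvic girdle: 1; compound eyes: 3; prehensile tail: 2.
Total tree length = 10.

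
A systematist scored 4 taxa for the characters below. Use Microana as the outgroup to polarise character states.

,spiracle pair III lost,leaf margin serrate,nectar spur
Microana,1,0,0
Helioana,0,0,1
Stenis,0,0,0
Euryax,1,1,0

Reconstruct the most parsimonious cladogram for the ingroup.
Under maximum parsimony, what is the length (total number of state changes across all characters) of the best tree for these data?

3

Character polarity is set by the outgroup: the derived state is whichever differs from the outgroup's state, so for spiracle pair III lost the derived state is '0', and for the remaining characters it is '1'.
spiracle pair III lost (derived state '0') is shared by Helioana and Stenis — a synapomorphy uniting that clade.
leaf margin serrate: derived state '1' in Euryax only — an autapomorphy, so it tells us nothing about relationships among taxa.
nectar spur (derived state '1') is unique to Helioana (autapomorphy; uninformative for grouping).
Most parsimonious ingroup topology: ((Helioana,Stenis),Euryax).
Changes per character on this tree: spiracle pair III lost: 1; leaf margin serrate: 1; nectar spur: 1.
Total = 3.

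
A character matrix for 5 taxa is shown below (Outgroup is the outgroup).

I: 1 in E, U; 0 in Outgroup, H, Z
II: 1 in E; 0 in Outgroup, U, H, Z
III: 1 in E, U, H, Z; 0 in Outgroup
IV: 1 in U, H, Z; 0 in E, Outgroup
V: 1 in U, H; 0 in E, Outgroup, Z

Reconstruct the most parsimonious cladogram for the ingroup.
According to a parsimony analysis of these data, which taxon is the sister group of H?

The outgroup has state '0' for every character, so '1' is the derived state throughout.
I groups E and U, which is incompatible with the clades supported by the remaining characters; treating it as convergent (homoplasy) costs fewer steps than any alternative tree.
II (derived state '1') is unique to E (autapomorphy; uninformative for grouping).
All ingroup taxa share the derived state '1' for III; it defines the ingroup but does not resolve relationships within it.
IV (derived state '1') is shared by H, U, and Z — a synapomorphy uniting that clade.
Only H and U show the derived state '1' for V, supporting them as a clade.
Most parsimonious ingroup topology: (((U,H),Z),E).
H and U form a cherry on this tree, so they are sister taxa.

U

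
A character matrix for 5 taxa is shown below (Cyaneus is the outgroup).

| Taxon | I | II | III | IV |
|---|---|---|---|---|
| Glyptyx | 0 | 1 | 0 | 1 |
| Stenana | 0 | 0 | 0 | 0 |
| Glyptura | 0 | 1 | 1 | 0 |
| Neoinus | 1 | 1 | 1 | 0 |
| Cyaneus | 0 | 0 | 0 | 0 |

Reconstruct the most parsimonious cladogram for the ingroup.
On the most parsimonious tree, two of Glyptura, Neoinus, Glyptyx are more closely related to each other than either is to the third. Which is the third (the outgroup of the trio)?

The outgroup has state '0' for every character, so '1' is the derived state throughout.
I: derived state '1' in Neoinus only — an autapomorphy, so it tells us nothing about relationships among taxa.
II (derived state '1') is shared by Glyptura, Glyptyx, and Neoinus — a synapomorphy uniting that clade.
Only Glyptura and Neoinus show the derived state '1' for III, supporting them as a clade.
IV (derived state '1') is unique to Glyptyx (autapomorphy; uninformative for grouping).
Most parsimonious ingroup topology: (((Neoinus,Glyptura),Glyptyx),Stenana).
Glyptura and Neoinus share a more recent common ancestor with each other than either does with Glyptyx, so Glyptyx is the least closely related of the three.

Glyptyx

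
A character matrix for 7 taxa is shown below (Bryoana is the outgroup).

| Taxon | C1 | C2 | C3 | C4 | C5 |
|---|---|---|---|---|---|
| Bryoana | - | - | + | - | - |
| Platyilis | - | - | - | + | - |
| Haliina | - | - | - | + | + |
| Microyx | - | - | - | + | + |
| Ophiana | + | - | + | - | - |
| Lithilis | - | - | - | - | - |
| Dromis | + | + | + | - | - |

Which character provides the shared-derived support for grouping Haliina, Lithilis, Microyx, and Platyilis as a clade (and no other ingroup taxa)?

Character polarity is set by the outgroup: the derived state is whichever differs from the outgroup's state, so for C3 the derived state is '-', and for the remaining characters it is '+'.
C1: derived state '+' in Dromis and Ophiana only — synapomorphy for {Dromis, Ophiana}.
C2 (derived state '+') is unique to Dromis (autapomorphy; uninformative for grouping).
C3 (derived state '-') is shared by Haliina, Lithilis, Microyx, and Platyilis — a synapomorphy uniting that clade.
Only Haliina, Microyx, and Platyilis show the derived state '+' for C4, supporting them as a clade.
Only Haliina and Microyx show the derived state '+' for C5, supporting them as a clade.
Most parsimonious ingroup topology: (((Platyilis,(Haliina,Microyx)),Lithilis),(Ophiana,Dromis)).
The clade {Haliina, Lithilis, Microyx, Platyilis} is supported by C3: its derived state '-' occurs in exactly those taxa and in no other taxon (including the outgroup).

C3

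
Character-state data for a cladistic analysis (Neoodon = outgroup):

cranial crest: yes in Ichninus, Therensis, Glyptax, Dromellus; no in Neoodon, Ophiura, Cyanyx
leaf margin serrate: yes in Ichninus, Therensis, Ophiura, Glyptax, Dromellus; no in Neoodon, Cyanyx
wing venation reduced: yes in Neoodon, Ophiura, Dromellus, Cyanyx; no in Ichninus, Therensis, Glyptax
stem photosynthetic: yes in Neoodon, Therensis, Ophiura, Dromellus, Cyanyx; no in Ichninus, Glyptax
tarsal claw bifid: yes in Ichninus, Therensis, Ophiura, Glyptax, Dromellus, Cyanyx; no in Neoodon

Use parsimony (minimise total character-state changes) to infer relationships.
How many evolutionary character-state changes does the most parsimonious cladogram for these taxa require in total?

5

Character polarity is set by the outgroup: the derived state is whichever differs from the outgroup's state, so for wing venation reduced, stem photosynthetic the derived state is 'no', and for the remaining characters it is 'yes'.
cranial crest: derived state 'yes' in Dromellus, Glyptax, Ichninus, and Therensis only — synapomorphy for {Dromellus, Glyptax, Ichninus, Therensis}.
Only Dromellus, Glyptax, Ichninus, Ophiura, and Therensis show the derived state 'yes' for leaf margin serrate, supporting them as a clade.
wing venation reduced: derived state 'no' in Glyptax, Ichninus, and Therensis only — synapomorphy for {Glyptax, Ichninus, Therensis}.
stem photosynthetic: derived state 'no' in Glyptax and Ichninus only — synapomorphy for {Glyptax, Ichninus}.
tarsal claw bifid (derived state 'yes') is shared by all ingroup taxa — unites the whole ingroup.
Most parsimonious ingroup topology: (((((Ichninus,Glyptax),Therensis),Dromellus),Ophiura),Cyanyx).
Changes per character on this tree: cranial crest: 1; leaf margin serrate: 1; wing venation reduced: 1; stem photosynthetic: 1; tarsal claw bifid: 1.
Total = 5.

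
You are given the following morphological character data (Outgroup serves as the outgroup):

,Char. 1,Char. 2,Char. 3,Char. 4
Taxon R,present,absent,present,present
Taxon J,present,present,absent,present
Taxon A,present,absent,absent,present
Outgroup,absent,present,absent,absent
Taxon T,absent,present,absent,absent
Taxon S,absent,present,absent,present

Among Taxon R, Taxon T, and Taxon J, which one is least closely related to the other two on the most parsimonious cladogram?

Character polarity is set by the outgroup: the derived state is whichever differs from the outgroup's state, so for Char. 2 the derived state is 'absent', and for the remaining characters it is 'present'.
Only Taxon A, Taxon J, and Taxon R show the derived state 'present' for Char. 1, supporting them as a clade.
Only Taxon A and Taxon R show the derived state 'absent' for Char. 2, supporting them as a clade.
Char. 3: derived state 'present' in Taxon R only — an autapomorphy, so it tells us nothing about relationships among taxa.
Char. 4 (derived state 'present') is shared by Taxon A, Taxon J, Taxon R, and Taxon S — a synapomorphy uniting that clade.
Most parsimonious ingroup topology: (Taxon T,(Taxon S,((Taxon A,Taxon R),Taxon J))).
Taxon R and Taxon J share a more recent common ancestor with each other than either does with Taxon T, so Taxon T is the least closely related of the three.

Taxon T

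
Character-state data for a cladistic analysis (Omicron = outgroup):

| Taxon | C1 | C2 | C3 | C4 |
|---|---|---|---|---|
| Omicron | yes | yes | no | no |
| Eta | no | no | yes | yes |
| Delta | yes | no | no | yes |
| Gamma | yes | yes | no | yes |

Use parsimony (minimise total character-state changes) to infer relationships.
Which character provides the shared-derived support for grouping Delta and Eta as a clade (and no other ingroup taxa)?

Character polarity is set by the outgroup: the derived state is whichever differs from the outgroup's state, so for C1, C2 the derived state is 'no', and for the remaining characters it is 'yes'.
C1 (derived state 'no') is unique to Eta (autapomorphy; uninformative for grouping).
C2: derived state 'no' in Delta and Eta only — synapomorphy for {Delta, Eta}.
C3 (derived state 'yes') is unique to Eta (autapomorphy; uninformative for grouping).
All ingroup taxa share the derived state 'yes' for C4; it defines the ingroup but does not resolve relationships within it.
Most parsimonious ingroup topology: ((Eta,Delta),Gamma).
The clade {Delta, Eta} is supported by C2: its derived state 'no' occurs in exactly those taxa and in no other taxon (including the outgroup).

C2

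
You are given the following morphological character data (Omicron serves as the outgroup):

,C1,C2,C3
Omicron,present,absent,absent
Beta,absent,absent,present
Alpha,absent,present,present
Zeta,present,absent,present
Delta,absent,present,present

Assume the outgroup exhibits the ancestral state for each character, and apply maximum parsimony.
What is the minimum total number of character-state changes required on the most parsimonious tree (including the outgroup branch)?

3

Character polarity is set by the outgroup: the derived state is whichever differs from the outgroup's state, so for C1 the derived state is 'absent', and for the remaining characters it is 'present'.
C1 (derived state 'absent') is shared by Alpha, Beta, and Delta — a synapomorphy uniting that clade.
C2: derived state 'present' in Alpha and Delta only — synapomorphy for {Alpha, Delta}.
C3 (derived state 'present') is shared by all ingroup taxa — unites the whole ingroup.
Most parsimonious ingroup topology: ((Beta,(Alpha,Delta)),Zeta).
Changes per character on this tree: C1: 1; C2: 1; C3: 1.
Total = 3.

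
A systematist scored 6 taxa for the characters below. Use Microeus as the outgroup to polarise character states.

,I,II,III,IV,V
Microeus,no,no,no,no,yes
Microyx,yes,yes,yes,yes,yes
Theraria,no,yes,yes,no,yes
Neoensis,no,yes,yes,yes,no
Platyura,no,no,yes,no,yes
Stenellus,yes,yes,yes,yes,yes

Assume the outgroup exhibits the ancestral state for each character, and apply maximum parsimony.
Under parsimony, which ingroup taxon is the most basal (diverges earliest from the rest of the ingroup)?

Platyura

Character polarity is set by the outgroup: the derived state is whichever differs from the outgroup's state, so for V the derived state is 'no', and for the remaining characters it is 'yes'.
I: derived state 'yes' in Microyx and Stenellus only — synapomorphy for {Microyx, Stenellus}.
II (derived state 'yes') is shared by Microyx, Neoensis, Stenellus, and Theraria — a synapomorphy uniting that clade.
All ingroup taxa share the derived state 'yes' for III; it defines the ingroup but does not resolve relationships within it.
Only Microyx, Neoensis, and Stenellus show the derived state 'yes' for IV, supporting them as a clade.
V (derived state 'no') is unique to Neoensis (autapomorphy; uninformative for grouping).
Most parsimonious ingroup topology: ((((Microyx,Stenellus),Neoensis),Theraria),Platyura).
Platyura is sister to the clade containing all other ingroup taxa, so it is the earliest-diverging (most basal) ingroup lineage.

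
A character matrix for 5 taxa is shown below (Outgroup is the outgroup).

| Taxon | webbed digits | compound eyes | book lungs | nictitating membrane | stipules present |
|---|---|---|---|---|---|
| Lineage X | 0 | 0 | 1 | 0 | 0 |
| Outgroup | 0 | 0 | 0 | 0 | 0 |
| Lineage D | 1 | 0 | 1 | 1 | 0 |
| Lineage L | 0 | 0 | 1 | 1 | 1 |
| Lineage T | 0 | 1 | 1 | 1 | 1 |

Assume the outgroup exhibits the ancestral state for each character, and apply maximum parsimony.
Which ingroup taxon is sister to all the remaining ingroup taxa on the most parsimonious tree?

The outgroup has state '0' for every character, so '1' is the derived state throughout.
webbed digits: derived state '1' in Lineage D only — an autapomorphy, so it tells us nothing about relationships among taxa.
compound eyes: derived state '1' in Lineage T only — an autapomorphy, so it tells us nothing about relationships among taxa.
book lungs (derived state '1') is shared by all ingroup taxa — unites the whole ingroup.
nictitating membrane: derived state '1' in Lineage D, Lineage L, and Lineage T only — synapomorphy for {Lineage D, Lineage L, Lineage T}.
Only Lineage L and Lineage T show the derived state '1' for stipules present, supporting them as a clade.
Most parsimonious ingroup topology: (((Lineage T,Lineage L),Lineage D),Lineage X).
Lineage X is sister to the clade containing all other ingroup taxa, so it is the earliest-diverging (most basal) ingroup lineage.

Lineage X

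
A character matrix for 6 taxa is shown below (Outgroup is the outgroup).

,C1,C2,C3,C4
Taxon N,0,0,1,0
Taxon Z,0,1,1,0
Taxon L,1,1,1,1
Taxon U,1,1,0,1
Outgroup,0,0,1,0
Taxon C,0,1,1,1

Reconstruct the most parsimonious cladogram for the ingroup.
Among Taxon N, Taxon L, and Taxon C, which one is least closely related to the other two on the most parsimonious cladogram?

Character polarity is set by the outgroup: the derived state is whichever differs from the outgroup's state, so for C3 the derived state is '0', and for the remaining characters it is '1'.
C1: derived state '1' in Taxon L and Taxon U only — synapomorphy for {Taxon L, Taxon U}.
C2 (derived state '1') is shared by Taxon C, Taxon L, Taxon U, and Taxon Z — a synapomorphy uniting that clade.
C3: derived state '0' in Taxon U only — an autapomorphy, so it tells us nothing about relationships among taxa.
C4 (derived state '1') is shared by Taxon C, Taxon L, and Taxon U — a synapomorphy uniting that clade.
Most parsimonious ingroup topology: ((Taxon Z,(Taxon C,(Taxon U,Taxon L))),Taxon N).
Taxon L and Taxon C share a more recent common ancestor with each other than either does with Taxon N, so Taxon N is the least closely related of the three.

Taxon N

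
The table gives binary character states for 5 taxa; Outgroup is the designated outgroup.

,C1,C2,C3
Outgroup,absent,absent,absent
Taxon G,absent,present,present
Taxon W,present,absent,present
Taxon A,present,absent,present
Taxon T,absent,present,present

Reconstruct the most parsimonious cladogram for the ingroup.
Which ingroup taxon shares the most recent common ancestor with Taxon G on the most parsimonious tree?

The outgroup has state 'absent' for every character, so 'present' is the derived state throughout.
C1: derived state 'present' in Taxon A and Taxon W only — synapomorphy for {Taxon A, Taxon W}.
Only Taxon G and Taxon T show the derived state 'present' for C2, supporting them as a clade.
C3 (derived state 'present') is shared by all ingroup taxa — unites the whole ingroup.
Most parsimonious ingroup topology: ((Taxon G,Taxon T),(Taxon W,Taxon A)).
Taxon G and Taxon T form a cherry on this tree, so they are sister taxa.

Taxon T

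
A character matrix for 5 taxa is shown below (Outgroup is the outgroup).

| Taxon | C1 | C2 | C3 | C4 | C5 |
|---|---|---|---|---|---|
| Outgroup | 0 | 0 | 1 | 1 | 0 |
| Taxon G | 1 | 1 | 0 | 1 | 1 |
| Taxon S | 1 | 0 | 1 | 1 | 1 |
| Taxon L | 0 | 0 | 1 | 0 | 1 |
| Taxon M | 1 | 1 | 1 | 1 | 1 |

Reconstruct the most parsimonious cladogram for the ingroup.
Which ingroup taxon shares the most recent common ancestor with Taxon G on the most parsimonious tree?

Character polarity is set by the outgroup: the derived state is whichever differs from the outgroup's state, so for C3, C4 the derived state is '0', and for the remaining characters it is '1'.
Only Taxon G, Taxon M, and Taxon S show the derived state '1' for C1, supporting them as a clade.
Only Taxon G and Taxon M show the derived state '1' for C2, supporting them as a clade.
C3: derived state '0' in Taxon G only — an autapomorphy, so it tells us nothing about relationships among taxa.
C4: derived state '0' in Taxon L only — an autapomorphy, so it tells us nothing about relationships among taxa.
All ingroup taxa share the derived state '1' for C5; it defines the ingroup but does not resolve relationships within it.
Most parsimonious ingroup topology: (((Taxon G,Taxon M),Taxon S),Taxon L).
Taxon G and Taxon M form a cherry on this tree, so they are sister taxa.

Taxon M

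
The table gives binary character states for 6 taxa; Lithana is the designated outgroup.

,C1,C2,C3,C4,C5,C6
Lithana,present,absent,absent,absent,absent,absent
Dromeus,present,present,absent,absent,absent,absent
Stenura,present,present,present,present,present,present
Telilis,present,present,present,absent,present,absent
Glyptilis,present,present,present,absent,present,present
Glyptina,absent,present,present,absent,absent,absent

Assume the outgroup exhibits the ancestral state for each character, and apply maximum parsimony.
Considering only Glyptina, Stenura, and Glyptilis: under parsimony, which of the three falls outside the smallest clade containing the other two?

Glyptina

Character polarity is set by the outgroup: the derived state is whichever differs from the outgroup's state, so for C1 the derived state is 'absent', and for the remaining characters it is 'present'.
C1: derived state 'absent' in Glyptina only — an autapomorphy, so it tells us nothing about relationships among taxa.
C2 (derived state 'present') is shared by all ingroup taxa — unites the whole ingroup.
Only Glyptilis, Glyptina, Stenura, and Telilis show the derived state 'present' for C3, supporting them as a clade.
C4 (derived state 'present') is unique to Stenura (autapomorphy; uninformative for grouping).
Only Glyptilis, Stenura, and Telilis show the derived state 'present' for C5, supporting them as a clade.
Only Glyptilis and Stenura show the derived state 'present' for C6, supporting them as a clade.
Most parsimonious ingroup topology: (Dromeus,(((Stenura,Glyptilis),Telilis),Glyptina)).
Stenura and Glyptilis share a more recent common ancestor with each other than either does with Glyptina, so Glyptina is the least closely related of the three.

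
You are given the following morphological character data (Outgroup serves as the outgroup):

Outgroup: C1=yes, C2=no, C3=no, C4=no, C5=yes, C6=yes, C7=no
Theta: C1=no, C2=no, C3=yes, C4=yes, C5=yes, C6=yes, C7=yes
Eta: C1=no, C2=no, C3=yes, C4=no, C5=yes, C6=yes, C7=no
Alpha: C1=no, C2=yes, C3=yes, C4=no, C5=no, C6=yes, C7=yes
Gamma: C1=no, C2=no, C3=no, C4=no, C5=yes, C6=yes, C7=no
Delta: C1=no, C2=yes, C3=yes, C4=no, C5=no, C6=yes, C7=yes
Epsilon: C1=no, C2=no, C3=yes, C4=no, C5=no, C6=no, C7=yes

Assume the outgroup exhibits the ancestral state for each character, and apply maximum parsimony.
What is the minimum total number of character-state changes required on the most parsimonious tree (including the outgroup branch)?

Character polarity is set by the outgroup: the derived state is whichever differs from the outgroup's state, so for C1, C5, C6 the derived state is 'no', and for the remaining characters it is 'yes'.
All ingroup taxa share the derived state 'no' for C1; it defines the ingroup but does not resolve relationships within it.
C2 (derived state 'yes') is shared by Alpha and Delta — a synapomorphy uniting that clade.
C3: derived state 'yes' in Alpha, Delta, Epsilon, Eta, and Theta only — synapomorphy for {Alpha, Delta, Epsilon, Eta, Theta}.
C4 (derived state 'yes') is unique to Theta (autapomorphy; uninformative for grouping).
C5: derived state 'no' in Alpha, Delta, and Epsilon only — synapomorphy for {Alpha, Delta, Epsilon}.
C6 (derived state 'no') is unique to Epsilon (autapomorphy; uninformative for grouping).
C7 (derived state 'yes') is shared by Alpha, Delta, Epsilon, and Theta — a synapomorphy uniting that clade.
Most parsimonious ingroup topology: (((Theta,((Alpha,Delta),Epsilon)),Eta),Gamma).
Changes per character on this tree: C1: 1; C2: 1; C3: 1; C4: 1; C5: 1; C6: 1; C7: 1.
Total = 7.

7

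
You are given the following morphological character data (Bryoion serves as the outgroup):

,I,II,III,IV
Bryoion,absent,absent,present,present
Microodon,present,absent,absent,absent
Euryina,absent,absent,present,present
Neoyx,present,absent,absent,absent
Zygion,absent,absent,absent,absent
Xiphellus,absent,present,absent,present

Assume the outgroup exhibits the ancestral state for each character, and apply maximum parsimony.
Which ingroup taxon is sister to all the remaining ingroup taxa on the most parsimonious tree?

Euryina

Character polarity is set by the outgroup: the derived state is whichever differs from the outgroup's state, so for III, IV the derived state is 'absent', and for the remaining characters it is 'present'.
I (derived state 'present') is shared by Microodon and Neoyx — a synapomorphy uniting that clade.
II (derived state 'present') is unique to Xiphellus (autapomorphy; uninformative for grouping).
Only Microodon, Neoyx, Xiphellus, and Zygion show the derived state 'absent' for III, supporting them as a clade.
IV (derived state 'absent') is shared by Microodon, Neoyx, and Zygion — a synapomorphy uniting that clade.
Most parsimonious ingroup topology: ((((Microodon,Neoyx),Zygion),Xiphellus),Euryina).
Euryina is sister to the clade containing all other ingroup taxa, so it is the earliest-diverging (most basal) ingroup lineage.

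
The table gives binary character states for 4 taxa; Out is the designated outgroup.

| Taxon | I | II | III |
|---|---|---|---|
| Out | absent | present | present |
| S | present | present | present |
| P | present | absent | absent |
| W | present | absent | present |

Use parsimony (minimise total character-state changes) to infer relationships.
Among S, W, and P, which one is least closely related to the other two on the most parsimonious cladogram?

S

Character polarity is set by the outgroup: the derived state is whichever differs from the outgroup's state, so for II, III the derived state is 'absent', and for the remaining characters it is 'present'.
I (derived state 'present') is shared by all ingroup taxa — unites the whole ingroup.
Only P and W show the derived state 'absent' for II, supporting them as a clade.
III (derived state 'absent') is unique to P (autapomorphy; uninformative for grouping).
Most parsimonious ingroup topology: (S,(P,W)).
P and W share a more recent common ancestor with each other than either does with S, so S is the least closely related of the three.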